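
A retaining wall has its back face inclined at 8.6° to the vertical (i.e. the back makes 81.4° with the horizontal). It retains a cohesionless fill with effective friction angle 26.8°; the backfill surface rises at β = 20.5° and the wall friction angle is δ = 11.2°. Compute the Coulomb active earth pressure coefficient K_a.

K_a = sin²(α+φ) / [sin²α · sin(α−δ) · (1 + √{sin(φ+δ)sin(φ−β) / (sin(α−δ)sin(α+β))})²].
With α = 81.4°, φ = 26.8°, δ = 11.2°, β = 20.5°: K_a = 0.6074.

0.607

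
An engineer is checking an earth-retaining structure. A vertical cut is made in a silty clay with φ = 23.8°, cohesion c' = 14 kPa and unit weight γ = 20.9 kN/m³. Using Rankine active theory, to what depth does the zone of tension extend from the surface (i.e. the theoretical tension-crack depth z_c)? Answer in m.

2.06 m

K_a = tan²(45° − 23.8°/2) = 0.4250; √K_a = 0.6519.
The active pressure is zero where K_a γ z = 2c√K_a, so z_c = 2c/(γ√K_a) = 2×14/(20.9×0.6519) = 2.055 m.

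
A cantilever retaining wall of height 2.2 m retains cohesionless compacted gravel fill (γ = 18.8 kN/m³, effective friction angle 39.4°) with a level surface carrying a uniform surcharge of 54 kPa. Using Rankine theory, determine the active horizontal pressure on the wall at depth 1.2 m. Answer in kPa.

K_a = (1 − sin φ)/(1 + sin φ) = 0.2234.
σ_v = γz + q = 18.8 × 1.2 + 54 = 76.56 kPa.
σ_h = K_a σ_v = 0.2234 × 76.56 = 17.11 kPa.

17.1 kPa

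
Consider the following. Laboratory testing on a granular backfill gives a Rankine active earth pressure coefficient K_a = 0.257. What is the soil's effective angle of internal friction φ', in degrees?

36.2°

K_a = tan²(45° − φ/2) ⇒ 45° − φ/2 = arctan(√0.257) = 26.88°.
φ = 2(45° − 26.88°) = 36.23°.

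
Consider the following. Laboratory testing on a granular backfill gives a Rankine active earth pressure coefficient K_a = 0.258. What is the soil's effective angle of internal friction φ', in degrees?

K_a = tan²(45° − φ/2) ⇒ 45° − φ/2 = arctan(√0.258) = 26.93°.
φ = 2(45° − 26.93°) = 36.14°.

36.1°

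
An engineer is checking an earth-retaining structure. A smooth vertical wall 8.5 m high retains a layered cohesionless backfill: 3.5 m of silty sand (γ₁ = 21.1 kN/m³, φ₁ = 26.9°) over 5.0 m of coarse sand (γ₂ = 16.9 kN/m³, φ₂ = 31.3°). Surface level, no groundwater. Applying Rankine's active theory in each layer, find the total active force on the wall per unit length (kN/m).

K_a1 = tan²(45°−26.9°/2) = 0.3770; K_a2 = tan²(45°−31.3°/2) = 0.3162.
Layer 1: σ at base = K_a1 γ₁ h₁ = 27.84 kPa; P₁ = ½×27.84×3.5 = 48.72.
Layer 2: σ_v at top = γ₁h₁ = 73.85; σ_h top = K_a2×73.85 = 23.35; σ_h base = K_a2×(73.85+16.9×5.0) = 50.07.
P₂ = ½(23.35+50.07)×5.0 = 183.6. Total P_a = 48.72+183.6 = 232.3 kN/m.

232 kN/m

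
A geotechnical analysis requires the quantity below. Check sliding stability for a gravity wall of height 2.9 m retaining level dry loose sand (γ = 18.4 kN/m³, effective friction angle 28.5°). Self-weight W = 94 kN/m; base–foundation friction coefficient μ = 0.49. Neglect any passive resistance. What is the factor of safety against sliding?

1.68

K_a = tan²(45° − 28.5°/2) = 0.3540.
P_a = ½K_aγH² = 0.5×0.3540×18.4×2.9² = 27.39 kN/m, acting at H/3 = 0.9667 m above the base.
FS_sliding = μW / P_a = 0.49×94 / 27.39 = 1.682.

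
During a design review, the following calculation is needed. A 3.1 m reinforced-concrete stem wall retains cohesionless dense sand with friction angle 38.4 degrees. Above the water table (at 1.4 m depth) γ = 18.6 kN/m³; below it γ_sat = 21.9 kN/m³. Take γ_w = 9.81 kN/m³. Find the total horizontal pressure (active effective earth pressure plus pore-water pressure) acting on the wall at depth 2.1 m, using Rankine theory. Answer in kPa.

14.9 kPa

K_a = (1 − sin φ)/(1 + sin φ) = 0.2337.
γ' = 21.9 − 9.81 = 12.09 kN/m³.
Effective vertical stress at 2.1 m: σ'_v = 18.6×1.4 + 12.09×0.700 = 34.50 kPa.
σ'_h = K_a σ'_v = 0.2337 × 34.50 = 8.063 kPa; u = γ_w × 0.700 = 6.867 kPa.
Total σ_h = 8.063 + 6.867 = 14.93 kPa.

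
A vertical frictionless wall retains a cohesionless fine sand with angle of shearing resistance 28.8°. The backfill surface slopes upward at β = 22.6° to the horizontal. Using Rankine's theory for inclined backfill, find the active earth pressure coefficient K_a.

0.481

K_a = cos β · (cos β − √(cos²β − cos²φ)) / (cos β + √(cos²β − cos²φ)).
cos β = 0.9232, cos φ = 0.8763, √(cos²β − cos²φ) = 0.2905.
K_a = 0.9232 × (0.9232 − 0.2905)/(0.9232 + 0.2905) = 0.4812.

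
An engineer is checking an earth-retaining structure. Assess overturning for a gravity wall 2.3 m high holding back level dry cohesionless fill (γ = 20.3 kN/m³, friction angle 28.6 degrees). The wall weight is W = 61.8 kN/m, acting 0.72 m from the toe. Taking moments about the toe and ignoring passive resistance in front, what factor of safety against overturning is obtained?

3.07

K_a = tan²(45° − 28.6°/2) = 0.3525.
P_a = ½K_aγH² = 0.5×0.3525×20.3×2.3² = 18.93 kN/m, acting at H/3 = 0.7667 m above the base.
Overturning moment M_o = P_a × H/3 = 18.93 × 0.7667 = 14.51.
Resisting moment M_r = W × 0.72 = 61.8 × 0.72 = 44.50.
FS_overturning = M_r/M_o = 44.50/14.51 = 3.066.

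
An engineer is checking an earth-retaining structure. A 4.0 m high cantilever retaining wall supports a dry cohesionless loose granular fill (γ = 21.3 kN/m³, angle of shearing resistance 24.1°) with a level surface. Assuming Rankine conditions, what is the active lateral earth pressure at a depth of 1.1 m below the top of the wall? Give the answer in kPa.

K_a = (1 − sin φ)/(1 + sin φ) = 0.4201.
σ_h = K_a γ z = 0.4201 × 21.3 × 1.1 = 9.843 kPa.

9.84 kPa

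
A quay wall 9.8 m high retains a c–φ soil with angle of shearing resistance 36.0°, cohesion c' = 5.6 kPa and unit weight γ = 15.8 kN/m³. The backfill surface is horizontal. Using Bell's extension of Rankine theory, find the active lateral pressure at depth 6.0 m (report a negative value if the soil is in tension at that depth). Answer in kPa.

18.9 kPa

K_a = (1 − sin φ)/(1 + sin φ) = 0.2596.
σ_a = K_a γ z − 2c√K_a = 0.2596×15.8×6.0 − 2×5.6×0.5095 = 18.90 kPa.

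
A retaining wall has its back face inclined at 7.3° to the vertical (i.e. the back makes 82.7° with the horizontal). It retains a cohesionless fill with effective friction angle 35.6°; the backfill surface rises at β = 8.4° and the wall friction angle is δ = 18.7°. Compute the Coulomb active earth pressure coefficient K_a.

0.325

K_a = sin²(α+φ) / [sin²α · sin(α−δ) · (1 + √{sin(φ+δ)sin(φ−β) / (sin(α−δ)sin(α+β))})²].
With α = 82.7°, φ = 35.6°, δ = 18.7°, β = 8.4°: K_a = 0.3249.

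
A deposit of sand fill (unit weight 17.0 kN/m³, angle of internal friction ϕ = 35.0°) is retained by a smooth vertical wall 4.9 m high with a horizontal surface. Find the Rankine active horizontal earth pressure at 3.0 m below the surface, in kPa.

13.8 kPa

K_a = (1 − sin φ)/(1 + sin φ) = 0.2710.
σ_h = K_a γ z = 0.2710 × 17.0 × 3.0 = 13.82 kPa.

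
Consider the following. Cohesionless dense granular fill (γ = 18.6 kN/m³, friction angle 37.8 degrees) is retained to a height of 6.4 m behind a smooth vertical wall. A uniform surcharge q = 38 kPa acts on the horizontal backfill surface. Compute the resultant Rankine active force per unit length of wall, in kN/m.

K_a = tan²(45° − φ/2) = 0.2400.
Soil triangle: ½ K_a γ H² = 0.5×0.2400×18.6×6.4² = 91.42 kN/m.
Surcharge rectangle: K_a q H = 0.2400×38×6.4 = 58.37 kN/m.
Total = 91.42 + 58.37 = 149.8 kN/m.

150 kN/m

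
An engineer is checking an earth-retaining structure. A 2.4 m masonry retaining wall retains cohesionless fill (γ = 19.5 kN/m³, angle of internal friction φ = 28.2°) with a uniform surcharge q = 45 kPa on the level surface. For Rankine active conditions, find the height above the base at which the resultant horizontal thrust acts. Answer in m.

1.06 m

K_a = 0.3582.
Triangular part P₁ = ½K_aγH² = 20.12 at H/3 = 0.8000 m; rectangular part P₂ = K_a q H = 38.68 at H/2 = 1.200 m.
ȳ = (P₁·0.8000 + P₂·1.200)/(P₁+P₂) = 1.063 m.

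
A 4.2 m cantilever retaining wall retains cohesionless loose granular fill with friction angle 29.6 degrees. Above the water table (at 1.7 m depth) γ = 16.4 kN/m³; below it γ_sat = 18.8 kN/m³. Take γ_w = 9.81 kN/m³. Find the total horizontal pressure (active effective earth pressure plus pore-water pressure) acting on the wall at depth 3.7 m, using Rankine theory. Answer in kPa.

K_a = (1 − sin φ)/(1 + sin φ) = 0.3387.
γ' = 18.8 − 9.81 = 8.990 kN/m³.
Effective vertical stress at 3.7 m: σ'_v = 16.4×1.7 + 8.990×2.00 = 45.86 kPa.
σ'_h = K_a σ'_v = 0.3387 × 45.86 = 15.53 kPa; u = γ_w × 2.00 = 19.62 kPa.
Total σ_h = 15.53 + 19.62 = 35.15 kPa.

35.2 kPa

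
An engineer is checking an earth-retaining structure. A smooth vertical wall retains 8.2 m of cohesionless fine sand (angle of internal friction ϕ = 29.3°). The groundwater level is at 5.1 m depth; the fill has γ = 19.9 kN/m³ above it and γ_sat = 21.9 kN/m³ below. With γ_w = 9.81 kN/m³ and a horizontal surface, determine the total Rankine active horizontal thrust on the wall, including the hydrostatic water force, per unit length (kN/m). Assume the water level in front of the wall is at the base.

K_a = tan²(45° − φ/2) = 0.3428.
γ' = 21.9 − 9.81 = 12.09 kN/m³. Depth below WT = 3.1 m.
σ'_h at WT = K_a γ d_w = 34.79 kPa; at base = 34.79 + K_a γ' × 3.1 = 47.64 kPa.
P₁ (0–5.1 m) = ½×34.79×5.1 = 88.73. P₂ (5.1–8.2 m) = ½(34.79+47.64)×3.1 = 127.8.
P_w = ½ γ_w h₂² = 0.5×9.81×3.1² = 47.14. Total = 88.73+127.8+47.14 = 263.6 kN/m.

264 kN/m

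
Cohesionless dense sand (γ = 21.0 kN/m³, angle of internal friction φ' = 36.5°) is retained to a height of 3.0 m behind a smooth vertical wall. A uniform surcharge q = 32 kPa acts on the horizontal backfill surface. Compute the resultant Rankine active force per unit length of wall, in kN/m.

48.4 kN/m

K_a = tan²(45° − φ/2) = 0.2541.
Soil triangle: ½ K_a γ H² = 0.5×0.2541×21.0×3.0² = 24.01 kN/m.
Surcharge rectangle: K_a q H = 0.2541×32×3.0 = 24.39 kN/m.
Total = 24.01 + 24.39 = 48.40 kN/m.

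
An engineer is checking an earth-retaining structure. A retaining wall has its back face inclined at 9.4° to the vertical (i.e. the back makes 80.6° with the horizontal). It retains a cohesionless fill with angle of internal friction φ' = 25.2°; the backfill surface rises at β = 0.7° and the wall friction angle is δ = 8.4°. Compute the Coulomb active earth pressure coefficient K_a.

0.448

K_a = sin²(α+φ) / [sin²α · sin(α−δ) · (1 + √{sin(φ+δ)sin(φ−β) / (sin(α−δ)sin(α+β))})²].
With α = 80.6°, φ = 25.2°, δ = 8.4°, β = 0.7°: K_a = 0.4477.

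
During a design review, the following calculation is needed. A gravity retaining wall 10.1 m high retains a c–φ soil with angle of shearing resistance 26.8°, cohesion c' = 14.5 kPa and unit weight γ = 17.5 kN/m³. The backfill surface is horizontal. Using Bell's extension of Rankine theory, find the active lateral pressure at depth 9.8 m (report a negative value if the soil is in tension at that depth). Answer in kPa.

47.1 kPa

K_a = (1 − sin φ)/(1 + sin φ) = 0.3785.
σ_a = K_a γ z − 2c√K_a = 0.3785×17.5×9.8 − 2×14.5×0.6152 = 47.07 kPa.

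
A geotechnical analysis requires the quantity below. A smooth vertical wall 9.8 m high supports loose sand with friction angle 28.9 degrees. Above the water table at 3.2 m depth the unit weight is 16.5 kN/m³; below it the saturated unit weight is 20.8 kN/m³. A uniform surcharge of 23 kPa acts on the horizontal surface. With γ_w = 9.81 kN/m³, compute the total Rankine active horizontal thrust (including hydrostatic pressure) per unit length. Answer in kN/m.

526 kN/m

K_a = tan²(45° − φ/2) = 0.3484.
γ' = 20.8 − 9.81 = 10.99 kN/m³. h₂ = H − d_w = 6.6 m.
σ'_h: at surface K_a·q = 8.012; at WT K_a(q+γd_w) = 26.41; at base K_a(q+γd_w+γ'h₂) = 51.67 kPa.
P₁ = ½(8.012+26.41)×3.2 = 55.07; P₂ = ½(26.41+51.67)×6.6 = 257.7; P_w = ½γ_w h₂² = 213.7.
Total = 55.07+257.7+213.7 = 526.4 kN/m.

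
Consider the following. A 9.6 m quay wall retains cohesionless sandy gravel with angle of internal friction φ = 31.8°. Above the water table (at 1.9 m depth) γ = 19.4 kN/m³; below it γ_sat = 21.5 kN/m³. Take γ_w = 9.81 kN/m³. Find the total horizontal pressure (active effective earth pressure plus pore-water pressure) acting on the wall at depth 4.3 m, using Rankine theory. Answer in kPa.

43.7 kPa

K_a = (1 − sin φ)/(1 + sin φ) = 0.3098.
γ' = 21.5 − 9.81 = 11.69 kN/m³.
Effective vertical stress at 4.3 m: σ'_v = 19.4×1.9 + 11.69×2.40 = 64.92 kPa.
σ'_h = K_a σ'_v = 0.3098 × 64.92 = 20.11 kPa; u = γ_w × 2.40 = 23.54 kPa.
Total σ_h = 20.11 + 23.54 = 43.65 kPa.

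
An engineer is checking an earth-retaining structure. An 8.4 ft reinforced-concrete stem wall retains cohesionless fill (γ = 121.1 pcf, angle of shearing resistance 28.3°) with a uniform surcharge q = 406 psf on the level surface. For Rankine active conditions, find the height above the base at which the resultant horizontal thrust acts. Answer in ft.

3.42 ft

K_a = 0.3568.
Triangular part P₁ = ½K_aγH² = 1524 at H/3 = 2.800 ft; rectangular part P₂ = K_a q H = 1217 at H/2 = 4.200 ft.
ȳ = (P₁·2.800 + P₂·4.200)/(P₁+P₂) = 3.421 ft.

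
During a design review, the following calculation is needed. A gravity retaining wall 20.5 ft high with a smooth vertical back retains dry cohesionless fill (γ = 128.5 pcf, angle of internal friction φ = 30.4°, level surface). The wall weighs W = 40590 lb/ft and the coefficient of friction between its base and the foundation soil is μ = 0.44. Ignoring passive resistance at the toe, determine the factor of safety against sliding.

2.02

K_a = tan²(45° − 30.4°/2) = 0.3280.
P_a = ½K_aγH² = 0.5×0.3280×128.5×20.5² = 8856 lb/ft, acting at H/3 = 6.833 ft above the base.
FS_sliding = μW / P_a = 0.44×40590 / 8856 = 2.017.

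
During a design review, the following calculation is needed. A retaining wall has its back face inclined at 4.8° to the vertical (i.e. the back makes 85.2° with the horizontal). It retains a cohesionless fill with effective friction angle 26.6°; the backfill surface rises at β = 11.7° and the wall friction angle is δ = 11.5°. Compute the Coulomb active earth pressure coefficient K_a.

0.456

K_a = sin²(α+φ) / [sin²α · sin(α−δ) · (1 + √{sin(φ+δ)sin(φ−β) / (sin(α−δ)sin(α+β))})²].
With α = 85.2°, φ = 26.6°, δ = 11.5°, β = 11.7°: K_a = 0.4562.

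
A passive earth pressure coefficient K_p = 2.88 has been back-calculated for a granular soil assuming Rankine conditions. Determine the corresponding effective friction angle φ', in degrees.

29.0°

K_p = (1+sin φ)/(1−sin φ) ⇒ sin φ = (K_p − 1)/(K_p + 1) = 0.4845.
φ = arcsin(0.4845) = 28.98°.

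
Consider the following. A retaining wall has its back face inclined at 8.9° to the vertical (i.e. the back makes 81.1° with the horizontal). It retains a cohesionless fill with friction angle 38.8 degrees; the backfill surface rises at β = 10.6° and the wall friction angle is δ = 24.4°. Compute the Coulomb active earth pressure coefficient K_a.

K_a = sin²(α+φ) / [sin²α · sin(α−δ) · (1 + √{sin(φ+δ)sin(φ−β) / (sin(α−δ)sin(α+β))})²].
With α = 81.1°, φ = 38.8°, δ = 24.4°, β = 10.6°: K_a = 0.3148.

0.315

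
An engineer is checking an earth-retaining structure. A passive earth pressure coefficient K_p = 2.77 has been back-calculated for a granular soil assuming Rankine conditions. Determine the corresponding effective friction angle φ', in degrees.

K_p = (1+sin φ)/(1−sin φ) ⇒ sin φ = (K_p − 1)/(K_p + 1) = 0.4695.
φ = arcsin(0.4695) = 28.00°.

28.0°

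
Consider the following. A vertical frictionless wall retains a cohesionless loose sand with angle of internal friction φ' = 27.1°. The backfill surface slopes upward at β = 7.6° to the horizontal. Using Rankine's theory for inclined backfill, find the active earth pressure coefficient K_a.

K_a = cos β · (cos β − √(cos²β − cos²φ)) / (cos β + √(cos²β − cos²φ)).
cos β = 0.9912, cos φ = 0.8902, √(cos²β − cos²φ) = 0.4359.
K_a = 0.9912 × (0.9912 − 0.4359)/(0.9912 + 0.4359) = 0.3857.

0.386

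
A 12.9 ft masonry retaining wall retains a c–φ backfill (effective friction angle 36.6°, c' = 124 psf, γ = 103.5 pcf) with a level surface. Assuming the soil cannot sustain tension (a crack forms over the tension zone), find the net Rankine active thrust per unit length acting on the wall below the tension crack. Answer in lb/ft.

K_a = 0.2530; √K_a = 0.5029.
Tension-crack depth z_c = 2c/(γ√K_a) = 2×124/(103.5×0.5029) = 4.764 ft.
σ_a at base = K_a γ H − 2c√K_a = 0.2530×103.5×12.9 − 2×124×0.5029 = 213.0 psf.
P_a = ½ × 213.0 × (H − z_c) = 0.5×213.0×8.136 = 866.5 lb/ft.

866 lb/ft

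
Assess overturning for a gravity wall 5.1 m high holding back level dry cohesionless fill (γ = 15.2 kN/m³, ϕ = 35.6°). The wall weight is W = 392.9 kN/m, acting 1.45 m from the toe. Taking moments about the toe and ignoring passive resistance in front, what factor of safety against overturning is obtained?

K_a = tan²(45° − 35.6°/2) = 0.2641.
P_a = ½K_aγH² = 0.5×0.2641×15.2×5.1² = 52.21 kN/m, acting at H/3 = 1.700 m above the base.
Overturning moment M_o = P_a × H/3 = 52.21 × 1.700 = 88.76.
Resisting moment M_r = W × 1.45 = 392.9 × 1.45 = 569.7.
FS_overturning = M_r/M_o = 569.7/88.76 = 6.419.

6.42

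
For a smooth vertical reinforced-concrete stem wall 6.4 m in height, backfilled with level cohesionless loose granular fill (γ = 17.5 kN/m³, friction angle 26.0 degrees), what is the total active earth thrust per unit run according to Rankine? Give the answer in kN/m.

K_a = tan²(45° − φ/2) = 0.3905.
P_a = ½ K_a γ H² = 0.5 × 0.3905 × 17.5 × 6.4² = 139.9 kN/m.

140 kN/m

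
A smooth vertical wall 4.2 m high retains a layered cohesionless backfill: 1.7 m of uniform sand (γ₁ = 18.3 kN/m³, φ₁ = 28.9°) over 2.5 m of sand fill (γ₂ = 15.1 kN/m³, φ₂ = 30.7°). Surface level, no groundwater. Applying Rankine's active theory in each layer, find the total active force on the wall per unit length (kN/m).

K_a1 = tan²(45°−28.9°/2) = 0.3484; K_a2 = tan²(45°−30.7°/2) = 0.3240.
Layer 1: σ at base = K_a1 γ₁ h₁ = 10.84 kPa; P₁ = ½×10.84×1.7 = 9.212.
Layer 2: σ_v at top = γ₁h₁ = 31.11; σ_h top = K_a2×31.11 = 10.08; σ_h base = K_a2×(31.11+15.1×2.5) = 22.31.
P₂ = ½(10.08+22.31)×2.5 = 40.49. Total P_a = 9.212+40.49 = 49.70 kN/m.

49.7 kN/m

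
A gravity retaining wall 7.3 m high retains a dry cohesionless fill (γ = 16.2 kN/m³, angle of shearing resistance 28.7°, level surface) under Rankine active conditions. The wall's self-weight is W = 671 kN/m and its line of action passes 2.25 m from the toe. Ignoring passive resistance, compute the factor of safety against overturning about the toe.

K_a = tan²(45° − 28.7°/2) = 0.3511.
P_a = ½K_aγH² = 0.5×0.3511×16.2×7.3² = 151.6 kN/m, acting at H/3 = 2.433 m above the base.
Overturning moment M_o = P_a × H/3 = 151.6 × 2.433 = 368.8.
Resisting moment M_r = W × 2.25 = 671 × 2.25 = 1510.
FS_overturning = M_r/M_o = 1510/368.8 = 4.093.

4.09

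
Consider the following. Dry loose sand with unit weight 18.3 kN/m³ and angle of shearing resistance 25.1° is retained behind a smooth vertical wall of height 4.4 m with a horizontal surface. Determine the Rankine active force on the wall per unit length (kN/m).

71.6 kN/m

K_a = tan²(45° − φ/2) = 0.4043.
P_a = ½ K_a γ H² = 0.5 × 0.4043 × 18.3 × 4.4² = 71.62 kN/m.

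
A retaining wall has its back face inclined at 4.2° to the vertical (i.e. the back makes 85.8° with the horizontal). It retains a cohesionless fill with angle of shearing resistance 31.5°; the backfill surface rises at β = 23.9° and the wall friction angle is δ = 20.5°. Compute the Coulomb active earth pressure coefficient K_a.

K_a = sin²(α+φ) / [sin²α · sin(α−δ) · (1 + √{sin(φ+δ)sin(φ−β) / (sin(α−δ)sin(α+β))})²].
With α = 85.8°, φ = 31.5°, δ = 20.5°, β = 23.9°: K_a = 0.4801.

0.480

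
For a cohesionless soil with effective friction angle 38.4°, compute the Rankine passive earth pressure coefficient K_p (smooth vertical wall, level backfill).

4.28

K_p = (1 + sin φ)/(1 − sin φ) = tan²(45° + 38.4°/2) = 4.279.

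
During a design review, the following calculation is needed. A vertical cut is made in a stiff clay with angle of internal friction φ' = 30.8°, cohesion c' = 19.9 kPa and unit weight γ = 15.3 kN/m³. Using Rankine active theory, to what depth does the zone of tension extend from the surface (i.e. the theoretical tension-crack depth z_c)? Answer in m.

K_a = tan²(45° − 30.8°/2) = 0.3227; √K_a = 0.5681.
The active pressure is zero where K_a γ z = 2c√K_a, so z_c = 2c/(γ√K_a) = 2×19.9/(15.3×0.5681) = 4.579 m.

4.58 m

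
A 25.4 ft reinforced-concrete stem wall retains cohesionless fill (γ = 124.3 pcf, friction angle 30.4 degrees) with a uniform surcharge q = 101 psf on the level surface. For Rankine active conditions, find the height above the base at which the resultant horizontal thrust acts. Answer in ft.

K_a = 0.3280.
Triangular part P₁ = ½K_aγH² = 13150 at H/3 = 8.467 ft; rectangular part P₂ = K_a q H = 841.4 at H/2 = 12.70 ft.
ȳ = (P₁·8.467 + P₂·12.70)/(P₁+P₂) = 8.721 ft.

8.72 ft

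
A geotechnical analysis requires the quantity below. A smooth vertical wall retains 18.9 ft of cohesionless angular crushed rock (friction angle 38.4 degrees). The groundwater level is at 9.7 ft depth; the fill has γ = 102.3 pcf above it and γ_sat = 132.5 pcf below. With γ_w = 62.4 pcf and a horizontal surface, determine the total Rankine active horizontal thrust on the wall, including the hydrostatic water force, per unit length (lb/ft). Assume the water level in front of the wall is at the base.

6590 lb/ft

K_a = tan²(45° − φ/2) = 0.2337.
γ' = 132.5 − 62.4 = 70.10 pcf. Depth below WT = 9.2 ft.
σ'_h at WT = K_a γ d_w = 231.9 psf; at base = 231.9 + K_a γ' × 9.2 = 382.6 psf.
P₁ (0–9.7 ft) = ½×231.9×9.7 = 1125. P₂ (9.7–18.9 ft) = ½(231.9+382.6)×9.2 = 2827.
P_w = ½ γ_w h₂² = 0.5×62.4×9.2² = 2641. Total = 1125+2827+2641 = 6592 lb/ft.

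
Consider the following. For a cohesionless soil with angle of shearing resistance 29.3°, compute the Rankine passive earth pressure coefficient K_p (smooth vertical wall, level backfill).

2.92

K_p = (1 + sin φ)/(1 − sin φ) = tan²(45° + 29.3°/2) = 2.917.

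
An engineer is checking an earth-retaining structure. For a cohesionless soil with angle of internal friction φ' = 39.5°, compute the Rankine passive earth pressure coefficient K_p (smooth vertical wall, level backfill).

4.50

K_p = (1 + sin φ)/(1 − sin φ) = tan²(45° + 39.5°/2) = 4.496.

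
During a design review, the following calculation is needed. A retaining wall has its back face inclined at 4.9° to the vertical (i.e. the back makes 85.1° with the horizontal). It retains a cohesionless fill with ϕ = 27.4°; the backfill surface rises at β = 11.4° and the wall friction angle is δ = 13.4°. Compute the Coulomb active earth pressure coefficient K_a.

0.439

K_a = sin²(α+φ) / [sin²α · sin(α−δ) · (1 + √{sin(φ+δ)sin(φ−β) / (sin(α−δ)sin(α+β))})²].
With α = 85.1°, φ = 27.4°, δ = 13.4°, β = 11.4°: K_a = 0.4386.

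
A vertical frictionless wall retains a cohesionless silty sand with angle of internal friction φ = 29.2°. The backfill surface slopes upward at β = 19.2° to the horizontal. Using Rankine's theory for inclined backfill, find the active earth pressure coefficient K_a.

0.423

K_a = cos β · (cos β − √(cos²β − cos²φ)) / (cos β + √(cos²β − cos²φ)).
cos β = 0.9444, cos φ = 0.8729, √(cos²β − cos²φ) = 0.3604.
K_a = 0.9444 × (0.9444 − 0.3604)/(0.9444 + 0.3604) = 0.4227.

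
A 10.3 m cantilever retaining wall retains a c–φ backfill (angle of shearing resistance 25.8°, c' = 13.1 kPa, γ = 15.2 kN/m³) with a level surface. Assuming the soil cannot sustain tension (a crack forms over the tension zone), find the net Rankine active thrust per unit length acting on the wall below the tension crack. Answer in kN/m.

171 kN/m

K_a = 0.3935; √K_a = 0.6273.
Tension-crack depth z_c = 2c/(γ√K_a) = 2×13.1/(15.2×0.6273) = 2.748 m.
σ_a at base = K_a γ H − 2c√K_a = 0.3935×15.2×10.3 − 2×13.1×0.6273 = 45.17 kPa.
P_a = ½ × 45.17 × (H − z_c) = 0.5×45.17×7.552 = 170.6 kN/m.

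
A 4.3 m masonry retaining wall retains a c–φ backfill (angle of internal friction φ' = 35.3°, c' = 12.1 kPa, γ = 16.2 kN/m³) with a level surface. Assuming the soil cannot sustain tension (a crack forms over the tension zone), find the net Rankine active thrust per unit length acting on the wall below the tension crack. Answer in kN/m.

K_a = 0.2675; √K_a = 0.5172.
Tension-crack depth z_c = 2c/(γ√K_a) = 2×12.1/(16.2×0.5172) = 2.888 m.
σ_a at base = K_a γ H − 2c√K_a = 0.2675×16.2×4.3 − 2×12.1×0.5172 = 6.120 kPa.
P_a = ½ × 6.120 × (H − z_c) = 0.5×6.120×1.412 = 4.320 kN/m.

4.32 kN/m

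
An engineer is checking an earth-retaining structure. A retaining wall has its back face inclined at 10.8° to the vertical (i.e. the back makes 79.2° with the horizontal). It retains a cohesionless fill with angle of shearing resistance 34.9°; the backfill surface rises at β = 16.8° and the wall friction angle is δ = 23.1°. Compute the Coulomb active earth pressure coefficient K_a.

K_a = sin²(α+φ) / [sin²α · sin(α−δ) · (1 + √{sin(φ+δ)sin(φ−β) / (sin(α−δ)sin(α+β))})²].
With α = 79.2°, φ = 34.9°, δ = 23.1°, β = 16.8°: K_a = 0.4248.

0.425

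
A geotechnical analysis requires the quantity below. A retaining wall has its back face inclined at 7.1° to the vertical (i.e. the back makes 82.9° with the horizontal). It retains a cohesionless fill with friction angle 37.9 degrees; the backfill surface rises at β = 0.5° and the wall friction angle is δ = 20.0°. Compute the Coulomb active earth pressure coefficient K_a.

K_a = sin²(α+φ) / [sin²α · sin(α−δ) · (1 + √{sin(φ+δ)sin(φ−β) / (sin(α−δ)sin(α+β))})²].
With α = 82.9°, φ = 37.9°, δ = 20.0°, β = 0.5°: K_a = 0.2709.

0.271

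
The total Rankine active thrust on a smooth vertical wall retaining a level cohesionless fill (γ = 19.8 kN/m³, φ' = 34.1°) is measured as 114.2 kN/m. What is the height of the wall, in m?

6.40 m

K_a = 0.2815. P_a = ½ K_a γ H² ⇒ H = √(2P_a/(K_a γ)).
H = √(2×114.2/(0.2815×19.8)) = 6.401 m.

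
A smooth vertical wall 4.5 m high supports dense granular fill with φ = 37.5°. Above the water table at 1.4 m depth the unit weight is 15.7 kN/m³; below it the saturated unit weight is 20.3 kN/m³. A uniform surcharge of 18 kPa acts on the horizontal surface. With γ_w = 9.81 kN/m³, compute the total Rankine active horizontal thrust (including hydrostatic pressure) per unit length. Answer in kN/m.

99.4 kN/m

K_a = tan²(45° − φ/2) = 0.2432.
γ' = 20.3 − 9.81 = 10.49 kN/m³. h₂ = H − d_w = 3.1 m.
σ'_h: at surface K_a·q = 4.377; at WT K_a(q+γd_w) = 9.723; at base K_a(q+γd_w+γ'h₂) = 17.63 kPa.
P₁ = ½(4.377+9.723)×1.4 = 9.870; P₂ = ½(9.723+17.63)×3.1 = 42.40; P_w = ½γ_w h₂² = 47.14.
Total = 9.870+42.40+47.14 = 99.41 kN/m.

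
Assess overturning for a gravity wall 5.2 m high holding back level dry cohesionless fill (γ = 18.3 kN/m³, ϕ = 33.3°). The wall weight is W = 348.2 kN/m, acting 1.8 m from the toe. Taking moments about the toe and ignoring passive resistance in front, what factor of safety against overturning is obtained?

K_a = tan²(45° − 33.3°/2) = 0.2911.
P_a = ½K_aγH² = 0.5×0.2911×18.3×5.2² = 72.03 kN/m, acting at H/3 = 1.733 m above the base.
Overturning moment M_o = P_a × H/3 = 72.03 × 1.733 = 124.9.
Resisting moment M_r = W × 1.8 = 348.2 × 1.8 = 626.8.
FS_overturning = M_r/M_o = 626.8/124.9 = 5.020.

5.02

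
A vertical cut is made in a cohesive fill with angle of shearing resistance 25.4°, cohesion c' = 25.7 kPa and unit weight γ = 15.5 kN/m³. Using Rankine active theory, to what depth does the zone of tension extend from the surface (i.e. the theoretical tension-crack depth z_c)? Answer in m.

5.25 m

K_a = tan²(45° − 25.4°/2) = 0.3996; √K_a = 0.6322.
The active pressure is zero where K_a γ z = 2c√K_a, so z_c = 2c/(γ√K_a) = 2×25.7/(15.5×0.6322) = 5.246 m.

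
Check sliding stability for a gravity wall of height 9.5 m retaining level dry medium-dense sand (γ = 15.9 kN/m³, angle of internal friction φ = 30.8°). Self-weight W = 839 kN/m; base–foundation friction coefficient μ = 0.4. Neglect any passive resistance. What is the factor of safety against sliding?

K_a = tan²(45° − 30.8°/2) = 0.3227.
P_a = ½K_aγH² = 0.5×0.3227×15.9×9.5² = 231.5 kN/m, acting at H/3 = 3.167 m above the base.
FS_sliding = μW / P_a = 0.4×839 / 231.5 = 1.449.

1.45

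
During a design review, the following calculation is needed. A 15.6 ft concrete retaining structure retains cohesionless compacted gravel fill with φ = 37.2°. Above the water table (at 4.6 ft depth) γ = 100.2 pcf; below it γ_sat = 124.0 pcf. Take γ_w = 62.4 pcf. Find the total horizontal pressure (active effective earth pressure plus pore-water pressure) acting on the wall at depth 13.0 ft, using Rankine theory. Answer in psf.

765 psf

K_a = (1 − sin φ)/(1 + sin φ) = 0.2464.
γ' = 124.0 − 62.4 = 61.60 pcf.
Effective vertical stress at 13.0 ft: σ'_v = 100.2×4.6 + 61.60×8.40 = 978.4 psf.
σ'_h = K_a σ'_v = 0.2464 × 978.4 = 241.1 psf; u = γ_w × 8.40 = 524.2 psf.
Total σ_h = 241.1 + 524.2 = 765.2 psf.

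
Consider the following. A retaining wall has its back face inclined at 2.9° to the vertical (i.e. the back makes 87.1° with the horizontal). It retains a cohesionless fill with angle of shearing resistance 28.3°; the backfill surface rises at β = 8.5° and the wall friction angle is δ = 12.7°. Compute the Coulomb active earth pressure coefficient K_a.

0.387

K_a = sin²(α+φ) / [sin²α · sin(α−δ) · (1 + √{sin(φ+δ)sin(φ−β) / (sin(α−δ)sin(α+β))})²].
With α = 87.1°, φ = 28.3°, δ = 12.7°, β = 8.5°: K_a = 0.3870.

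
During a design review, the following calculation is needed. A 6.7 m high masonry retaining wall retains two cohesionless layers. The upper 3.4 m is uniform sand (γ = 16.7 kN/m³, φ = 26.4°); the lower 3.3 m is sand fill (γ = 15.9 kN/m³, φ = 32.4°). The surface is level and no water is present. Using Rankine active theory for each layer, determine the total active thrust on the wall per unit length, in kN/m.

K_a1 = tan²(45°−26.4°/2) = 0.3844; K_a2 = tan²(45°−32.4°/2) = 0.3022.
Layer 1: σ at base = K_a1 γ₁ h₁ = 21.83 kPa; P₁ = ½×21.83×3.4 = 37.11.
Layer 2: σ_v at top = γ₁h₁ = 56.78; σ_h top = K_a2×56.78 = 17.16; σ_h base = K_a2×(56.78+15.9×3.3) = 33.02.
P₂ = ½(17.16+33.02)×3.3 = 82.80. Total P_a = 37.11+82.80 = 119.9 kN/m.

120 kN/m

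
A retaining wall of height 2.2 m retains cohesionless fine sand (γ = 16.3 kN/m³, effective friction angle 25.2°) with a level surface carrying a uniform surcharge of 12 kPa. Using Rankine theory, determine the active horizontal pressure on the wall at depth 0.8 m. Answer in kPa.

10.1 kPa

K_a = (1 − sin φ)/(1 + sin φ) = 0.4027.
σ_v = γz + q = 16.3 × 0.8 + 12 = 25.04 kPa.
σ_h = K_a σ_v = 0.4027 × 25.04 = 10.08 kPa.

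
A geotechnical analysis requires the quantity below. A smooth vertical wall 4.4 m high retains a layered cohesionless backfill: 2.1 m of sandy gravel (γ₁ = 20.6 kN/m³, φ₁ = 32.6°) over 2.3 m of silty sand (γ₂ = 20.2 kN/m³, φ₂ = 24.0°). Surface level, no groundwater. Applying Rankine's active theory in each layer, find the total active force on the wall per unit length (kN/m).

K_a1 = tan²(45°−32.6°/2) = 0.2997; K_a2 = tan²(45°−24.0°/2) = 0.4217.
Layer 1: σ at base = K_a1 γ₁ h₁ = 12.97 kPa; P₁ = ½×12.97×2.1 = 13.62.
Layer 2: σ_v at top = γ₁h₁ = 43.26; σ_h top = K_a2×43.26 = 18.24; σ_h base = K_a2×(43.26+20.2×2.3) = 37.84.
P₂ = ½(18.24+37.84)×2.3 = 64.49. Total P_a = 13.62+64.49 = 78.11 kN/m.

78.1 kN/m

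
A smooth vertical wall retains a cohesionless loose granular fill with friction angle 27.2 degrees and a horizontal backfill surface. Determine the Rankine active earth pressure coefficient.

K_a = tan²(45° − φ/2) = tan²(31.40°) = 0.3726.

0.373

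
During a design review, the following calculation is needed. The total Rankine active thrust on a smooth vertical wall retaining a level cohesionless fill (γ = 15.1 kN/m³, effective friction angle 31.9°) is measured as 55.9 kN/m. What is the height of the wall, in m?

K_a = 0.3085. P_a = ½ K_a γ H² ⇒ H = √(2P_a/(K_a γ)).
H = √(2×55.9/(0.3085×15.1)) = 4.899 m.

4.90 m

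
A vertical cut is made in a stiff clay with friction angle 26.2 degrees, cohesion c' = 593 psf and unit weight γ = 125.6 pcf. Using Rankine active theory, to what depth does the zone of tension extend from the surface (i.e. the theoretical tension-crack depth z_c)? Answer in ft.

15.2 ft

K_a = tan²(45° − 26.2°/2) = 0.3874; √K_a = 0.6224.
The active pressure is zero where K_a γ z = 2c√K_a, so z_c = 2c/(γ√K_a) = 2×593/(125.6×0.6224) = 15.17 ft.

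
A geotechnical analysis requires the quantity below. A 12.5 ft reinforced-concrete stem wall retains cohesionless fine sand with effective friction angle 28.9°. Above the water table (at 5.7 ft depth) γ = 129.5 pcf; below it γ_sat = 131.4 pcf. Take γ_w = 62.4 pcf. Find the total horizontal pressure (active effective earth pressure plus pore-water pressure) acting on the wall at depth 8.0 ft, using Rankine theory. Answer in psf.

456 psf

K_a = (1 − sin φ)/(1 + sin φ) = 0.3484.
γ' = 131.4 − 62.4 = 69.00 pcf.
Effective vertical stress at 8.0 ft: σ'_v = 129.5×5.7 + 69.00×2.30 = 896.8 psf.
σ'_h = K_a σ'_v = 0.3484 × 896.8 = 312.4 psf; u = γ_w × 2.30 = 143.5 psf.
Total σ_h = 312.4 + 143.5 = 455.9 psf.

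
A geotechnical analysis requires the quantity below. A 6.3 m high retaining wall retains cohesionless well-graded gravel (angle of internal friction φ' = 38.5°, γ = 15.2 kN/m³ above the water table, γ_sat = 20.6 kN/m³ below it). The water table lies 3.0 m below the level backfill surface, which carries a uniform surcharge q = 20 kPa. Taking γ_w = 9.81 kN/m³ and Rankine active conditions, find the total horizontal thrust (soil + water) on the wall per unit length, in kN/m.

K_a = tan²(45° − φ/2) = 0.2327.
γ' = 20.6 − 9.81 = 10.79 kN/m³. h₂ = H − d_w = 3.3 m.
σ'_h: at surface K_a·q = 4.653; at WT K_a(q+γd_w) = 15.26; at base K_a(q+γd_w+γ'h₂) = 23.55 kPa.
P₁ = ½(4.653+15.26)×3.0 = 29.87; P₂ = ½(15.26+23.55)×3.3 = 64.03; P_w = ½γ_w h₂² = 53.42.
Total = 29.87+64.03+53.42 = 147.3 kN/m.

147 kN/m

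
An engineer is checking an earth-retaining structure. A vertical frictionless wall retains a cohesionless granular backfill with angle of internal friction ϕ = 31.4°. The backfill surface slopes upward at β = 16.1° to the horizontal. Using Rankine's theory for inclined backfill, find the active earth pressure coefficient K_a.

K_a = cos β · (cos β − √(cos²β − cos²φ)) / (cos β + √(cos²β − cos²φ)).
cos β = 0.9608, cos φ = 0.8536, √(cos²β − cos²φ) = 0.4411.
K_a = 0.9608 × (0.9608 − 0.4411)/(0.9608 + 0.4411) = 0.3562.

0.356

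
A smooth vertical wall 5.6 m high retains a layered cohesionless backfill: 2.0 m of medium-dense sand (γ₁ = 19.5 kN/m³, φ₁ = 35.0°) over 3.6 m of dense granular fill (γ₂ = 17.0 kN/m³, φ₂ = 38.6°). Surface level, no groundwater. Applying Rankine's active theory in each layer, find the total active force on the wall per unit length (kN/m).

68.6 kN/m

K_a1 = tan²(45°−35.0°/2) = 0.2710; K_a2 = tan²(45°−38.6°/2) = 0.2316.
Layer 1: σ at base = K_a1 γ₁ h₁ = 10.57 kPa; P₁ = ½×10.57×2.0 = 10.57.
Layer 2: σ_v at top = γ₁h₁ = 39.00; σ_h top = K_a2×39.00 = 9.033; σ_h base = K_a2×(39.00+17.0×3.6) = 23.21.
P₂ = ½(9.033+23.21)×3.6 = 58.03. Total P_a = 10.57+58.03 = 68.60 kN/m.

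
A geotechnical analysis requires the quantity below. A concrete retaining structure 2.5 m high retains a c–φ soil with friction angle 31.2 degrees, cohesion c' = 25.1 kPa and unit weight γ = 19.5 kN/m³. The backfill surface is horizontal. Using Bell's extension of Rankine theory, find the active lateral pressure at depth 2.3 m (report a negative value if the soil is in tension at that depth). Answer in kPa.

K_a = (1 − sin φ)/(1 + sin φ) = 0.3175.
σ_a = K_a γ z − 2c√K_a = 0.3175×19.5×2.3 − 2×25.1×0.5635 = -14.05 kPa.

-14.0 kPa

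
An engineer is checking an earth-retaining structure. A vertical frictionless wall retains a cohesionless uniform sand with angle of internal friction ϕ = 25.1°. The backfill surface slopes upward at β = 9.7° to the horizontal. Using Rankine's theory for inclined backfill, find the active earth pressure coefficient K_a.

K_a = cos β · (cos β − √(cos²β − cos²φ)) / (cos β + √(cos²β − cos²φ)).
cos β = 0.9857, cos φ = 0.9056, √(cos²β − cos²φ) = 0.3893.
K_a = 0.9857 × (0.9857 − 0.3893)/(0.9857 + 0.3893) = 0.4275.

0.428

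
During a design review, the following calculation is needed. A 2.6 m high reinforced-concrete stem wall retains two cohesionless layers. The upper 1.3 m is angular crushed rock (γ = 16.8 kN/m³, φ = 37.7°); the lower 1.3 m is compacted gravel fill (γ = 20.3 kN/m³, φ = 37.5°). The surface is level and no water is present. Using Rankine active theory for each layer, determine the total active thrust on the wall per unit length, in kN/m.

K_a1 = tan²(45°−37.7°/2) = 0.2411; K_a2 = tan²(45°−37.5°/2) = 0.2432.
Layer 1: σ at base = K_a1 γ₁ h₁ = 5.265 kPa; P₁ = ½×5.265×1.3 = 3.422.
Layer 2: σ_v at top = γ₁h₁ = 21.84; σ_h top = K_a2×21.84 = 5.311; σ_h base = K_a2×(21.84+20.3×1.3) = 11.73.
P₂ = ½(5.311+11.73)×1.3 = 11.08. Total P_a = 3.422+11.08 = 14.50 kN/m.

14.5 kN/m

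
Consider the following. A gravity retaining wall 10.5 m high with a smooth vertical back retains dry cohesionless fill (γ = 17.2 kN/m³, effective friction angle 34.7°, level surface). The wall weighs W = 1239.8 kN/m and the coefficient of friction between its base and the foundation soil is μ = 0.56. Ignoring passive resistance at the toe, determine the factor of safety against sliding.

2.67

K_a = tan²(45° − 34.7°/2) = 0.2745.
P_a = ½K_aγH² = 0.5×0.2745×17.2×10.5² = 260.2 kN/m, acting at H/3 = 3.500 m above the base.
FS_sliding = μW / P_a = 0.56×1239.8 / 260.2 = 2.668.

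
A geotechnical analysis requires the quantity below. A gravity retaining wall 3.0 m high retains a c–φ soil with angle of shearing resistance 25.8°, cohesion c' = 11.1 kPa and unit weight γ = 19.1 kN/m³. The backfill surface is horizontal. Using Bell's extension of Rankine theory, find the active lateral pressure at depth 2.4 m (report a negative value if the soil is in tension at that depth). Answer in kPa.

4.11 kPa

K_a = (1 − sin φ)/(1 + sin φ) = 0.3935.
σ_a = K_a γ z − 2c√K_a = 0.3935×19.1×2.4 − 2×11.1×0.6273 = 4.112 kPa.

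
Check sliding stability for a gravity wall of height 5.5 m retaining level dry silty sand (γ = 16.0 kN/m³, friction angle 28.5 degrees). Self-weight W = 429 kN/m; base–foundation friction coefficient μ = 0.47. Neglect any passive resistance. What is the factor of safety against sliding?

2.35

K_a = tan²(45° − 28.5°/2) = 0.3540.
P_a = ½K_aγH² = 0.5×0.3540×16.0×5.5² = 85.66 kN/m, acting at H/3 = 1.833 m above the base.
FS_sliding = μW / P_a = 0.47×429 / 85.66 = 2.354.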